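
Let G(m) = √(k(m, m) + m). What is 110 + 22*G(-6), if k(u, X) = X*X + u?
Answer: 110 + 44*√6 ≈ 217.78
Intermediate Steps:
k(u, X) = u + X² (k(u, X) = X² + u = u + X²)
G(m) = √(m² + 2*m) (G(m) = √((m + m²) + m) = √(m² + 2*m))
110 + 22*G(-6) = 110 + 22*√(-6*(2 - 6)) = 110 + 22*√(-6*(-4)) = 110 + 22*√24 = 110 + 22*(2*√6) = 110 + 44*√6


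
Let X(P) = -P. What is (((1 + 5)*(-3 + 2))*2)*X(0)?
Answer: 0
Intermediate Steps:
(((1 + 5)*(-3 + 2))*2)*X(0) = (((1 + 5)*(-3 + 2))*2)*(-1*0) = ((6*(-1))*2)*0 = -6*2*0 = -12*0 = 0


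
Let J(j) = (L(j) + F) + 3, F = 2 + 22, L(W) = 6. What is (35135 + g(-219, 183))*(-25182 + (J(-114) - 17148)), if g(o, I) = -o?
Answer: -1495368138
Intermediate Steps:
F = 24
J(j) = 33 (J(j) = (6 + 24) + 3 = 30 + 3 = 33)
(35135 + g(-219, 183))*(-25182 + (J(-114) - 17148)) = (35135 - 1*(-219))*(-25182 + (33 - 17148)) = (35135 + 219)*(-25182 - 17115) = 35354*(-42297) = -1495368138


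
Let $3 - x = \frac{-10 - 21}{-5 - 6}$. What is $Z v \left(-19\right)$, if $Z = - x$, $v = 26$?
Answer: $\frac{988}{11} \approx 89.818$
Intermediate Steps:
$x = \frac{2}{11}$ ($x = 3 - \frac{-10 - 21}{-5 - 6} = 3 - - \frac{31}{-11} = 3 - \left(-31\right) \left(- \frac{1}{11}\right) = 3 - \frac{31}{11} = \frac{2}{11} \approx 0.18182$)
$Z = - \frac{2}{11}$ ($Z = \left(-1\right) \frac{2}{11} = - \frac{2}{11} \approx -0.18182$)
$Z v \left(-19\right) = \left(- \frac{2}{11}\right) 26 \left(-19\right) = \left(- \frac{52}{11}\right) \left(-19\right) = \frac{988}{11}$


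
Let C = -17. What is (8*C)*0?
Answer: 0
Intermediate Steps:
(8*C)*0 = (8*(-17))*0 = -136*0 = 0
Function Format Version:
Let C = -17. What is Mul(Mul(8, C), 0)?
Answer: 0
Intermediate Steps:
Mul(Mul(8, C), 0) = Mul(Mul(8, -17), 0) = Mul(-136, 0) = 0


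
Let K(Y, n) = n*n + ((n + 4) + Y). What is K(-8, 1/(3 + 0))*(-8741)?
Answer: 279712/9 ≈ 31079.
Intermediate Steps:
K(Y, n) = 4 + Y + n + n² (K(Y, n) = n² + ((4 + n) + Y) = n² + (4 + Y + n) = 4 + Y + n + n²)
K(-8, 1/(3 + 0))*(-8741) = (4 - 8 + 1/(3 + 0) + (1/(3 + 0))²)*(-8741) = (4 - 8 + 1/3 + (1/3)²)*(-8741) = (4 - 8 + ⅓ + (⅓)²)*(-8741) = (4 - 8 + ⅓ + ⅑)*(-8741) = -32/9*(-8741) = 279712/9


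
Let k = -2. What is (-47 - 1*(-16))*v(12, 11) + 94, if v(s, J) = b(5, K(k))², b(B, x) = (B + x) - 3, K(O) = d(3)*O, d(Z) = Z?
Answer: -402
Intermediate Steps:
K(O) = 3*O
b(B, x) = -3 + B + x
v(s, J) = 16 (v(s, J) = (-3 + 5 + 3*(-2))² = (-3 + 5 - 6)² = (-4)² = 16)
(-47 - 1*(-16))*v(12, 11) + 94 = (-47 - 1*(-16))*16 + 94 = (-47 + 16)*16 + 94 = -31*16 + 94 = -496 + 94 = -402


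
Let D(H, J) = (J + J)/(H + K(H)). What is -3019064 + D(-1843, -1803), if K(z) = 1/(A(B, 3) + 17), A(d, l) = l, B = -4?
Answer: -111279607856/36859 ≈ -3.0191e+6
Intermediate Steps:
K(z) = 1/20 (K(z) = 1/(3 + 17) = 1/20)
D(H, J) = 2*J/(1/20 + H) (D(H, J) = (J + J)/(H + 1/20) = (2*J)/(1/20 + H) = 2*J/(1/20 + H))
-3019064 + D(-1843, -1803) = -3019064 + 40*(-1803)/(1 + 20*(-1843)) = -3019064 + 40*(-1803)/(1 - 36860) = -3019064 + 40*(-1803)/(-36859) = -3019064 + 40*(-1803)*(-1/36859) = -3019064 + 72120/36859 = -111279607856/36859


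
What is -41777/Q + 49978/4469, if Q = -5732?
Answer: 473175309/25616308 ≈ 18.472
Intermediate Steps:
-41777/Q + 49978/4469 = -41777/(-5732) + 49978/4469 = -41777*(-1/5732) + 49978*(1/4469) = 41777/5732 + 49978/4469 = 473175309/25616308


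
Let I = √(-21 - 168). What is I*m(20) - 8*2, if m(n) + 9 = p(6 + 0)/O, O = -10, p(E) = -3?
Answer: -16 - 261*I*√21/10 ≈ -16.0 - 119.61*I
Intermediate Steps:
m(n) = -87/10 (m(n) = -9 - 3/(-10) = -9 - 3*(-⅒) = -9 + 3/10 = -87/10)
I = 3*I*√21 (I = √(-189) = 3*I*√21 ≈ 13.748*I)
I*m(20) - 8*2 = (3*I*√21)*(-87/10) - 8*2 = -261*I*√21/10 - 16 = -16 - 261*I*√21/10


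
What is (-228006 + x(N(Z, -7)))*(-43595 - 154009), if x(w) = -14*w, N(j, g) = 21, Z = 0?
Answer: 45112993200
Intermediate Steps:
(-228006 + x(N(Z, -7)))*(-43595 - 154009) = (-228006 - 14*21)*(-43595 - 154009) = (-228006 - 294)*(-197604) = -228300*(-197604) = 45112993200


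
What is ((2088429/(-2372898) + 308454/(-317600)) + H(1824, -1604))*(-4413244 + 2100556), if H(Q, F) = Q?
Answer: -16540902167788282137/3925168775 ≈ -4.2141e+9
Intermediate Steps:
((2088429/(-2372898) + 308454/(-317600)) + H(1824, -1604))*(-4413244 + 2100556) = ((2088429/(-2372898) + 308454/(-317600)) + 1824)*(-4413244 + 2100556) = ((2088429*(-1/2372898) + 308454*(-1/317600)) + 1824)*(-2312688) = ((-696143/790966 - 154227/158800) + 1824)*(-2312688) = (-116267910841/62802700400 + 1824)*(-2312688) = (114435857618759/62802700400)*(-2312688) = -16540902167788282137/3925168775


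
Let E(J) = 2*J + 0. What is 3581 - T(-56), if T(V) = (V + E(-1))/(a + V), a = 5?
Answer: 182573/51 ≈ 3579.9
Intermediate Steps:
E(J) = 2*J
T(V) = (-2 + V)/(5 + V) (T(V) = (V + 2*(-1))/(5 + V) = (V - 2)/(5 + V) = (-2 + V)/(5 + V))
3581 - T(-56) = 3581 - (-2 - 56)/(5 - 56) = 3581 - (-58)/(-51) = 3581 - (-1)*(-58)/51 = 3581 - 1*58/51 = 3581 - 58/51 = 182573/51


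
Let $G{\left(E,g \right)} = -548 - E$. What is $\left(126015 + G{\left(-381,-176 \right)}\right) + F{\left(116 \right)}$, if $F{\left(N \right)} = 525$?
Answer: $126373$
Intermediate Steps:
$\left(126015 + G{\left(-381,-176 \right)}\right) + F{\left(116 \right)} = \left(126015 - 167\right) + 525 = 125848 + 525 = 126373$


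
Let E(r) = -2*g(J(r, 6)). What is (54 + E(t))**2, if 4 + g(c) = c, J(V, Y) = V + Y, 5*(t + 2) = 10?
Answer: 2500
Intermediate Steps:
t = 0 (t = -2 + (1/5)*10 = -2 + 2 = 0)
g(c) = -4 + c
E(r) = -4 - 2*r (E(r) = -2*(-4 + (r + 6)) = -2*(-4 + (6 + r)) = -2*(2 + r) = -4 - 2*r)
(54 + E(t))**2 = (54 + (-4 - 2*0))**2 = (54 + (-4 + 0))**2 = (54 - 4)**2 = 50**2 = 2500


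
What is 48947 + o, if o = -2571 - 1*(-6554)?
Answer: 52930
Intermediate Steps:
o = 3983 (o = -2571 + 6554 = 3983)
48947 + o = 48947 + 3983 = 52930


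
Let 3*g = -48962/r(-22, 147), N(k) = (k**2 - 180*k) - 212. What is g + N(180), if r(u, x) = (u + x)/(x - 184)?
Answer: 1732094/375 ≈ 4618.9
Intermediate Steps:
r(u, x) = (u + x)/(-184 + x)
N(k) = -212 + k**2 - 180*k
g = 1811594/375 (g = (-48962*(-184 + 147)/(-22 + 147))/3 = (-48962/(125/(-37)))/3 = (-48962/((-1/37*125)))/3 = (-48962/(-125/37))/3 = (-48962*(-37/125))/3 = (1/3)*(1811594/125) = 1811594/375 ≈ 4830.9)
g + N(180) = 1811594/375 + (-212 + 180**2 - 180*180) = 1811594/375 + (-212 + 32400 - 32400) = 1811594/375 - 212 = 1732094/375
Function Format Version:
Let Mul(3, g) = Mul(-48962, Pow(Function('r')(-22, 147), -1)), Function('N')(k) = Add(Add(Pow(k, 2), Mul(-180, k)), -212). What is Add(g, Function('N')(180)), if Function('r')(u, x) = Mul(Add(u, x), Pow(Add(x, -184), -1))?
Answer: Rational(1732094, 375) ≈ 4618.9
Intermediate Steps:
Function('r')(u, x) = Mul(Pow(Add(-184, x), -1), Add(u, x)) (Function('r')(u, x) = Mul(Add(u, x), Pow(Add(-184, x), -1)) = Mul(Pow(Add(-184, x), -1), Add(u, x)))
Function('N')(k) = Add(-212, Pow(k, 2), Mul(-180, k))
g = Rational(1811594, 375) (g = Mul(Rational(1, 3), Mul(-48962, Pow(Mul(Pow(Add(-184, 147), -1), Add(-22, 147)), -1))) = Mul(Rational(1, 3), Mul(-48962, Pow(Mul(Pow(-37, -1), 125), -1))) = Mul(Rational(1, 3), Mul(-48962, Pow(Mul(Rational(-1, 37), 125), -1))) = Mul(Rational(1, 3), Mul(-48962, Pow(Rational(-125, 37), -1))) = Mul(Rational(1, 3), Mul(-48962, Rational(-37, 125))) = Mul(Rational(1, 3), Rational(1811594, 125)) = Rational(1811594, 375) ≈ 4830.9)
Add(g, Function('N')(180)) = Add(Rational(1811594, 375), Add(-212, Pow(180, 2), Mul(-180, 180))) = Add(Rational(1811594, 375), Add(-212, 32400, -32400)) = Add(Rational(1811594, 375), -212) = Rational(1732094, 375)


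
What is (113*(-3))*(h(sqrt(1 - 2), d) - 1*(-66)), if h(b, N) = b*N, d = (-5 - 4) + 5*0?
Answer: -22374 + 3051*I ≈ -22374.0 + 3051.0*I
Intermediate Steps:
d = -9 (d = -9 + 0 = -9)
h(b, N) = N*b
(113*(-3))*(h(sqrt(1 - 2), d) - 1*(-66)) = (113*(-3))*(-9*sqrt(1 - 2) - 1*(-66)) = -339*(-9*I + 66) = -339*(66 - 9*I) = -22374 + 3051*I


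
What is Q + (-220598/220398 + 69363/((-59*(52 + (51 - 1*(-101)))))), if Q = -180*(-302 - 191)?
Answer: 39230595320453/442118388 ≈ 88733.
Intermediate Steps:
Q = 88740 (Q = -180*(-493) = 88740)
Q + (-220598/220398 + 69363/((-59*(52 + (51 - 1*(-101)))))) = 88740 + (-220598/220398 + 69363/((-59*(52 + (51 - 1*(-101)))))) = 88740 + (-220598*1/220398 + 69363/((-59*(52 + (51 + 101))))) = 88740 + (-110299/110199 + 69363/((-59*(52 + 152)))) = 88740 + (-110299/110199 + 69363/((-59*204))) = 88740 + (-110299/110199 + 69363/(-12036)) = 88740 + (-110299/110199 + 69363*(-1/12036)) = 88740 + (-110299/110199 - 23121/4012) = 88740 - 2990430667/442118388 = 39230595320453/442118388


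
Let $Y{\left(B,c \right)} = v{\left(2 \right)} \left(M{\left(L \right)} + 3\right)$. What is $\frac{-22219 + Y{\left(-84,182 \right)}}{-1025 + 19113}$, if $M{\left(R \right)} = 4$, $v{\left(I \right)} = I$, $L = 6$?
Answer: $- \frac{22205}{18088} \approx -1.2276$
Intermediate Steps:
$Y{\left(B,c \right)} = 14$ ($Y{\left(B,c \right)} = 2 \left(4 + 3\right) = 2 \cdot 7 = 14$)
$\frac{-22219 + Y{\left(-84,182 \right)}}{-1025 + 19113} = \frac{-22219 + 14}{-1025 + 19113} = - \frac{22205}{18088}$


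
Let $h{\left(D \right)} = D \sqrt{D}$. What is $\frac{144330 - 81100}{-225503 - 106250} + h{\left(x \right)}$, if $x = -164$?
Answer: $- \frac{63230}{331753} - 328 i \sqrt{41} \approx -0.19059 - 2100.2 i$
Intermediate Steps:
$h{\left(D \right)} = D^{\frac{3}{2}}$
$\frac{144330 - 81100}{-225503 - 106250} + h{\left(x \right)} = \frac{144330 - 81100}{-225503 - 106250} + \left(-164\right)^{\frac{3}{2}} = \frac{63230}{-331753} - 328 i \sqrt{41} = 63230 \left(- \frac{1}{331753}\right) - 328 i \sqrt{41} = - \frac{63230}{331753} - 328 i \sqrt{41}$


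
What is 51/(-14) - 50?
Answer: -751/14 ≈ -53.643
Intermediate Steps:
51/(-14) - 50 = -1/14*51 - 50 = -51/14 - 50 = -751/14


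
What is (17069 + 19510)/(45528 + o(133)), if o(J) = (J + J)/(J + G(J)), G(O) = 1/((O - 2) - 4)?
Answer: 308946234/384546379 ≈ 0.80340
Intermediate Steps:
G(O) = 1/(-6 + O) (G(O) = 1/((-2 + O) - 4) = 1/(-6 + O))
o(J) = 2*J/(J + 1/(-6 + J)) (o(J) = (J + J)/(J + 1/(-6 + J)) = (2*J)/(J + 1/(-6 + J)) = 2*J/(J + 1/(-6 + J)))
(17069 + 19510)/(45528 + o(133)) = (17069 + 19510)/(45528 + 2*133*(-6 + 133)/(1 + 133*(-6 + 133))) = 36579/(45528 + 2*133*127/(1 + 133*127)) = 36579/(45528 + 2*133*127/(1 + 16891)) = 36579/(45528 + 2*133*127/16892) = 36579/(45528 + 2*133*(1/16892)*127) = 36579/(45528 + 16891/8446) = 36579/(384546379/8446) = 36579*(8446/384546379) = 308946234/384546379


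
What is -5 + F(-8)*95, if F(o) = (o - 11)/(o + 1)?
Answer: 1770/7 ≈ 252.86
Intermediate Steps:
F(o) = (-11 + o)/(1 + o)
-5 + F(-8)*95 = -5 + ((-11 - 8)/(1 - 8))*95 = -5 + (-19/(-7))*95 = -5 - 1/7*(-19)*95 = -5 + (19/7)*95 = -5 + 1805/7 = 1770/7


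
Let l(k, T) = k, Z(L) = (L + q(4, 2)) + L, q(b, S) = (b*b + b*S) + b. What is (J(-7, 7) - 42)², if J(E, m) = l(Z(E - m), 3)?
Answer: 1764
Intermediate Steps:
q(b, S) = b + b² + S*b (q(b, S) = (b² + S*b) + b = b + b² + S*b)
Z(L) = 28 + 2*L (Z(L) = (L + 4*(1 + 2 + 4)) + L = (L + 4*7) + L = (L + 28) + L = (28 + L) + L = 28 + 2*L)
J(E, m) = 28 - 2*m + 2*E (J(E, m) = 28 + 2*(E - m) = 28 + (-2*m + 2*E) = 28 - 2*m + 2*E)
(J(-7, 7) - 42)² = ((28 - 2*7 + 2*(-7)) - 42)² = ((28 - 14 - 14) - 42)² = (0 - 42)² = (-42)² = 1764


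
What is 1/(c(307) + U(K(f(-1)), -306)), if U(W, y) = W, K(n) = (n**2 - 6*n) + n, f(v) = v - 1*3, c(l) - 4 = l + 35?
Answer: 1/382 ≈ 0.0026178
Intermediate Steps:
c(l) = 39 + l (c(l) = 4 + (l + 35) = 4 + (35 + l) = 39 + l)
f(v) = -3 + v (f(v) = v - 3 = -3 + v)
K(n) = n**2 - 5*n
1/(c(307) + U(K(f(-1)), -306)) = 1/((39 + 307) + (-3 - 1)*(-5 + (-3 - 1))) = 1/(346 - 4*(-5 - 4)) = 1/(346 - 4*(-9)) = 1/(346 + 36) = 1/382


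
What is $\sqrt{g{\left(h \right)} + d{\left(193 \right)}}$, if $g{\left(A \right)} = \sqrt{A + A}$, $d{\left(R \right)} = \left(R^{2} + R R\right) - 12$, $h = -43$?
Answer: $\sqrt{74486 + i \sqrt{86}} \approx 272.92 + 0.017 i$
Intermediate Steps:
$d{\left(R \right)} = -12 + 2 R^{2}$ ($d{\left(R \right)} = \left(R^{2} + R^{2}\right) - 12 = 2 R^{2} - 12 = -12 + 2 R^{2}$)
$g{\left(A \right)} = \sqrt{2} \sqrt{A}$ ($g{\left(A \right)} = \sqrt{2 A} = \sqrt{2} \sqrt{A}$)
$\sqrt{g{\left(h \right)} + d{\left(193 \right)}} = \sqrt{\sqrt{2} \sqrt{-43} - \left(12 - 2 \cdot 193^{2}\right)} = \sqrt{\sqrt{2} i \sqrt{43} + \left(-12 + 2 \cdot 37249\right)} = \sqrt{i \sqrt{86} + \left(-12 + 74498\right)} = \sqrt{i \sqrt{86} + 74486} = \sqrt{74486 + i \sqrt{86}}$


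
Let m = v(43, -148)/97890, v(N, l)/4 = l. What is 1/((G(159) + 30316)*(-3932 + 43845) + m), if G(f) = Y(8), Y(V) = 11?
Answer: 48945/59245061713399 ≈ 8.2614e-10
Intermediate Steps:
G(f) = 11
v(N, l) = 4*l
m = -296/48945 (m = (4*(-148))/97890 = -592*1/97890 = -296/48945 ≈ -0.0060476)
1/((G(159) + 30316)*(-3932 + 43845) + m) = 1/((11 + 30316)*(-3932 + 43845) - 296/48945) = 1/(30327*39913 - 296/48945) = 1/(1210441551 - 296/48945) = 1/(59245061713399/48945) = 48945/59245061713399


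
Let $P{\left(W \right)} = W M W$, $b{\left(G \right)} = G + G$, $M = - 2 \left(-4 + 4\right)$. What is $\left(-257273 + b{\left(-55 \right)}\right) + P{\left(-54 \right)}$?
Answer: $-257383$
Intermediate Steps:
$M = 0$ ($M = \left(-2\right) 0 = 0$)
$b{\left(G \right)} = 2 G$
$P{\left(W \right)} = 0$ ($P{\left(W \right)} = W 0 W = 0 W = 0$)
$\left(-257273 + b{\left(-55 \right)}\right) + P{\left(-54 \right)} = \left(-257273 + 2 \left(-55\right)\right) + 0 = \left(-257273 - 110\right) + 0 = -257383 + 0 = -257383$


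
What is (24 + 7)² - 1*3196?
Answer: -2235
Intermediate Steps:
(24 + 7)² - 1*3196 = 31² - 3196 = 961 - 3196 = -2235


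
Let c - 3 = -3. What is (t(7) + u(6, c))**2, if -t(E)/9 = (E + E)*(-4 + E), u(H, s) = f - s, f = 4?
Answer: 139876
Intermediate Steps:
c = 0 (c = 3 - 3 = 0)
u(H, s) = 4 - s
t(E) = -18*E*(-4 + E) (t(E) = -9*(E + E)*(-4 + E) = -9*2*E*(-4 + E) = -18*E*(-4 + E))
(t(7) + u(6, c))**2 = (18*7*(4 - 1*7) + (4 - 1*0))**2 = (18*7*(4 - 7) + (4 + 0))**2 = (18*7*(-3) + 4)**2 = (-378 + 4)**2 = (-374)**2 = 139876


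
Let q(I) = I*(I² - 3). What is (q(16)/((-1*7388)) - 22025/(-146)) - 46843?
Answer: -12591244643/269662 ≈ -46693.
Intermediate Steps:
q(I) = I*(-3 + I²)
(q(16)/((-1*7388)) - 22025/(-146)) - 46843 = ((16*(-3 + 16²))/((-1*7388)) - 22025/(-146)) - 46843 = ((16*(-3 + 256))/(-7388) - 22025*(-1/146)) - 46843 = ((16*253)*(-1/7388) + 22025/146) - 46843 = (4048*(-1/7388) + 22025/146) - 46843 = (-1012/1847 + 22025/146) - 46843 = 40532423/269662 - 46843 = -12591244643/269662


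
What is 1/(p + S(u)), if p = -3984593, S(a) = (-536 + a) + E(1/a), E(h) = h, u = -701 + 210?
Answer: -491/1956939421 ≈ -2.5090e-7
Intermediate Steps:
u = -491
S(a) = -536 + a + 1/a (S(a) = (-536 + a) + 1/a = -536 + a + 1/a)
1/(p + S(u)) = 1/(-3984593 + (-536 - 491 + 1/(-491))) = 1/(-3984593 + (-536 - 491 - 1/491)) = 1/(-3984593 - 504258/491) = 1/(-1956939421/491) = -491/1956939421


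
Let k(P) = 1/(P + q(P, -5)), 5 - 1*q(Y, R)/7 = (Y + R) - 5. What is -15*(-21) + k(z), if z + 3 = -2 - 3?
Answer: 48196/153 ≈ 315.01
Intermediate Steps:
q(Y, R) = 70 - 7*R - 7*Y (q(Y, R) = 35 - 7*((Y + R) - 5) = 35 - 7*((R + Y) - 5) = 35 - 7*(-5 + R + Y) = 35 + (35 - 7*R - 7*Y) = 70 - 7*R - 7*Y)
z = -8 (z = -3 + (-2 - 3) = -3 - 5 = -8)
k(P) = 1/(105 - 6*P) (k(P) = 1/(P + (70 - 7*(-5) - 7*P)) = 1/(P + (70 + 35 - 7*P)) = 1/(P + (105 - 7*P)) = 1/(105 - 6*P))
-15*(-21) + k(z) = -15*(-21) - 1/(-105 + 6*(-8)) = 315 - 1/(-105 - 48) = 315 - 1/(-153) = 315 - 1*(-1/153) = 315 + 1/153 = 48196/153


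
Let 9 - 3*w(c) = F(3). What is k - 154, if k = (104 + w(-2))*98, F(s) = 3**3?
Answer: 9450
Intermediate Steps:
F(s) = 27
w(c) = -6 (w(c) = 3 - 1/3*27 = 3 - 9 = -6)
k = 9604 (k = (104 - 6)*98 = 98*98 = 9604)
k - 154 = 9604 - 154 = 9450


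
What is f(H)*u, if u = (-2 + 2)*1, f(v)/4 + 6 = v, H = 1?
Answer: 0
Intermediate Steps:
f(v) = -24 + 4*v
u = 0 (u = 0*1 = 0)
f(H)*u = (-24 + 4*1)*0 = (-24 + 4)*0 = -20*0 = 0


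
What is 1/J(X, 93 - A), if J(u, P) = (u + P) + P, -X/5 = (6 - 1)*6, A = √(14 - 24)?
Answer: 9/334 + I*√10/668 ≈ 0.026946 + 0.0047339*I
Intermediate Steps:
A = I*√10 (A = √(-10) = I*√10 ≈ 3.1623*I)
X = -150 (X = -5*(6 - 1)*6 = -25*6 = -5*30 = -150)
J(u, P) = u + 2*P (J(u, P) = (P + u) + P = u + 2*P)
1/J(X, 93 - A) = 1/(-150 + 2*(93 - I*√10)) = 1/(-150 + (186 - 2*I*√10)) = 1/(36 - 2*I*√10)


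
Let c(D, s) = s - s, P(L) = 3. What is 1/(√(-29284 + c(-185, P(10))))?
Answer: -I*√7321/14642 ≈ -0.0058437*I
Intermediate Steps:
c(D, s) = 0
1/(√(-29284 + c(-185, P(10)))) = 1/(√(-29284 + 0)) = 1/(√(-29284)) = 1/(2*I*√7321) = -I*√7321/14642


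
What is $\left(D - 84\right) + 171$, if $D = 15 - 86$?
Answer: $16$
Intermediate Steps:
$D = -71$
$\left(D - 84\right) + 171 = \left(-71 - 84\right) + 171 = -155 + 171 = 16$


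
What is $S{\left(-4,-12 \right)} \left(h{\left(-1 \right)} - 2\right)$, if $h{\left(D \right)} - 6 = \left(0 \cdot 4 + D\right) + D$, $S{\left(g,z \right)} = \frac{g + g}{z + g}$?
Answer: $1$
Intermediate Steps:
$S{\left(g,z \right)} = \frac{2 g}{g + z}$
$h{\left(D \right)} = 6 + 2 D$ ($h{\left(D \right)} = 6 + \left(\left(0 \cdot 4 + D\right) + D\right) = 6 + \left(\left(0 + D\right) + D\right) = 6 + \left(D + D\right) = 6 + 2 D$)
$S{\left(-4,-12 \right)} \left(h{\left(-1 \right)} - 2\right) = 2 \left(-4\right) \frac{1}{-4 - 12} \left(\left(6 + 2 \left(-1\right)\right) - 2\right) = 2 \left(-4\right) \frac{1}{-16} \left(\left(6 - 2\right) - 2\right) = 2 \left(-4\right) \left(- \frac{1}{16}\right) \left(4 - 2\right) = \frac{1}{2} \cdot 2 = 1$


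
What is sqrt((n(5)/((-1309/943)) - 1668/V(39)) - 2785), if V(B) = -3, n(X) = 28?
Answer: I*sqrt(78651265)/187 ≈ 47.425*I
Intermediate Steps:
sqrt((n(5)/((-1309/943)) - 1668/V(39)) - 2785) = sqrt((28/((-1309/943)) - 1668/(-3)) - 2785) = sqrt((28/((-1309*1/943)) - 1668*(-1/3)) - 2785) = sqrt((28/(-1309/943) + 556) - 2785) = sqrt((28*(-943/1309) + 556) - 2785) = sqrt((-3772/187 + 556) - 2785) = sqrt(100200/187 - 2785) = sqrt(-420595/187) = I*sqrt(78651265)/187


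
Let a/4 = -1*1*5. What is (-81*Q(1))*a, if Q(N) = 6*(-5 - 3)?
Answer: -77760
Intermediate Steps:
Q(N) = -48 (Q(N) = 6*(-8) = -48)
a = -20 (a = 4*(-1*1*5) = 4*(-1*5) = 4*(-5) = -20)
(-81*Q(1))*a = -81*(-48)*(-20) = 3888*(-20) = -77760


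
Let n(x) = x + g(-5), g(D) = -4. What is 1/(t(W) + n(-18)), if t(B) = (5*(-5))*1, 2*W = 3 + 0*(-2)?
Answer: -1/47 ≈ -0.021277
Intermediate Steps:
W = 3/2 (W = (3 + 0*(-2))/2 = (3 + 0)/2 = (½)*3 = 3/2 ≈ 1.5000)
t(B) = -25 (t(B) = -25*1 = -25)
n(x) = -4 + x (n(x) = x - 4 = -4 + x)
1/(t(W) + n(-18)) = 1/(-25 + (-4 - 18)) = 1/(-25 - 22) = 1/(-47) = -1/47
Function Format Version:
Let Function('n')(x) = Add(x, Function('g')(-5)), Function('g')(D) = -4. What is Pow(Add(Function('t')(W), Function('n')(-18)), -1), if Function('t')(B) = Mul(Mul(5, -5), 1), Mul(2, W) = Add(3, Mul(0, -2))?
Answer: Rational(-1, 47) ≈ -0.021277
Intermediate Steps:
W = Rational(3, 2) (W = Mul(Rational(1, 2), Add(3, Mul(0, -2))) = Mul(Rational(1, 2), Add(3, 0)) = Mul(Rational(1, 2), 3) = Rational(3, 2) ≈ 1.5000)
Function('t')(B) = -25 (Function('t')(B) = Mul(-25, 1) = -25)
Function('n')(x) = Add(-4, x) (Function('n')(x) = Add(x, -4) = Add(-4, x))
Pow(Add(Function('t')(W), Function('n')(-18)), -1) = Pow(Add(-25, Add(-4, -18)), -1) = Pow(Add(-25, -22), -1) = Pow(-47, -1) = Rational(-1, 47)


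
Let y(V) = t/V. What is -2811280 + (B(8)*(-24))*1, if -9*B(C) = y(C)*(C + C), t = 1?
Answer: -8433824/3 ≈ -2.8113e+6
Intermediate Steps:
y(V) = 1/V
B(C) = -2/9 (B(C) = -(C + C)/(9*C) = -2*C/(9*C) = -⅑*2 = -2/9)
-2811280 + (B(8)*(-24))*1 = -2811280 - 2/9*(-24)*1 = -2811280 + (16/3)*1 = -2811280 + 16/3 = -8433824/3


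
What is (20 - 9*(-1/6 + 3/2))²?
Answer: 64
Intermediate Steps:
(20 - 9*(-1/6 + 3/2))² = (20 - 9*(-1*⅙ + 3*(½)))² = (20 - 9*(-⅙ + 3/2))² = (20 - 9*4/3)² = (20 - 12)² = 8² = 64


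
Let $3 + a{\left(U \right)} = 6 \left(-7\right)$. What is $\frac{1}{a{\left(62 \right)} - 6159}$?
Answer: $- \frac{1}{6204} \approx -0.00016119$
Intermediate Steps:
$a{\left(U \right)} = -45$ ($a{\left(U \right)} = -3 + 6 \left(-7\right) = -3 - 42 = -45$)
$\frac{1}{a{\left(62 \right)} - 6159} = \frac{1}{-45 - 6159} = \frac{1}{-6204} = - \frac{1}{6204}$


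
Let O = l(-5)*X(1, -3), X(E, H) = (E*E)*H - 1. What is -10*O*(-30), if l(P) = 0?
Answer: 0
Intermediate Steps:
X(E, H) = -1 + H*E² (X(E, H) = E²*H - 1 = H*E² - 1 = -1 + H*E²)
O = 0 (O = 0*(-1 - 3*1²) = 0*(-1 - 3*1) = 0*(-1 - 3) = 0*(-4) = 0)
-10*O*(-30) = -10*0*(-30) = 0*(-30) = 0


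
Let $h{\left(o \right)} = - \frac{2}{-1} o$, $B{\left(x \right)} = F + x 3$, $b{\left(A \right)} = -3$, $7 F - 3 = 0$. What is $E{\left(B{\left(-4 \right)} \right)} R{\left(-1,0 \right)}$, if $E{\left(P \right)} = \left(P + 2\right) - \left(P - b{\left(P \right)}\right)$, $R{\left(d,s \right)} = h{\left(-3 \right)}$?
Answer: $6$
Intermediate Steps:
$F = \frac{3}{7}$ ($F = \frac{3}{7} + \frac{1}{7} \cdot 0 = \frac{3}{7} + 0 = \frac{3}{7} \approx 0.42857$)
$B{\left(x \right)} = \frac{3}{7} + 3 x$ ($B{\left(x \right)} = \frac{3}{7} + x 3 = \frac{3}{7} + 3 x$)
$h{\left(o \right)} = 2 o$ ($h{\left(o \right)} = \left(-2\right) \left(-1\right) o = 2 o$)
$R{\left(d,s \right)} = -6$ ($R{\left(d,s \right)} = 2 \left(-3\right) = -6$)
$E{\left(P \right)} = -1$ ($E{\left(P \right)} = \left(P + 2\right) - \left(3 + P\right) = \left(2 + P\right) - \left(3 + P\right) = -1$)
$E{\left(B{\left(-4 \right)} \right)} R{\left(-1,0 \right)} = \left(-1\right) \left(-6\right) = 6$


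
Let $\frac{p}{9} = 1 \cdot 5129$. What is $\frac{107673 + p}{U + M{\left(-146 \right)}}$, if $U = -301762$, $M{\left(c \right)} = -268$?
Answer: $- \frac{76917}{151015} \approx -0.50933$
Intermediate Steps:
$p = 46161$ ($p = 9 \cdot 1 \cdot 5129 = 9 \cdot 5129 = 46161$)
$\frac{107673 + p}{U + M{\left(-146 \right)}} = \frac{107673 + 46161}{-301762 - 268} = \frac{153834}{-302030} = 153834 \left(- \frac{1}{302030}\right) = - \frac{76917}{151015}$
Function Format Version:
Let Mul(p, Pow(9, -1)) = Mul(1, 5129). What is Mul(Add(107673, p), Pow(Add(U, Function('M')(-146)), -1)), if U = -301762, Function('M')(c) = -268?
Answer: Rational(-76917, 151015) ≈ -0.50933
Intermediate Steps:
p = 46161 (p = Mul(9, Mul(1, 5129)) = Mul(9, 5129) = 46161)
Mul(Add(107673, p), Pow(Add(U, Function('M')(-146)), -1)) = Mul(Add(107673, 46161), Pow(Add(-301762, -268), -1)) = Mul(153834, Pow(-302030, -1)) = Mul(153834, Rational(-1, 302030)) = Rational(-76917, 151015)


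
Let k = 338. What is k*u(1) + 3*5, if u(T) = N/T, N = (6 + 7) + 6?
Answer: 6437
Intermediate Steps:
N = 19 (N = 13 + 6 = 19)
u(T) = 19/T
k*u(1) + 3*5 = 338*(19/1) + 3*5 = 338*(19*1) + 15 = 338*19 + 15 = 6422 + 15 = 6437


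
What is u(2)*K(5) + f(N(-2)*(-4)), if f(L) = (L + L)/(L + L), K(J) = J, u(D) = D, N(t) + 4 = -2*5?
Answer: 11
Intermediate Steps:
N(t) = -14 (N(t) = -4 - 2*5 = -4 - 10 = -14)
f(L) = 1 (f(L) = (2*L)/((2*L)) = (2*L)*(1/(2*L)) = 1)
u(2)*K(5) + f(N(-2)*(-4)) = 2*5 + 1 = 10 + 1 = 11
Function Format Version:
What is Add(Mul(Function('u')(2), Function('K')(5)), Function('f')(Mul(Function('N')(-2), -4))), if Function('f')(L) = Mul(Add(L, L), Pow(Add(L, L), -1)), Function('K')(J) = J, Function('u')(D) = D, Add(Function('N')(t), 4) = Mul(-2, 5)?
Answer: 11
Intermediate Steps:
Function('N')(t) = -14 (Function('N')(t) = Add(-4, Mul(-2, 5)) = Add(-4, -10) = -14)
Function('f')(L) = 1 (Function('f')(L) = Mul(Mul(2, L), Pow(Mul(2, L), -1)) = Mul(Mul(2, L), Mul(Rational(1, 2), Pow(L, -1))) = 1)
Add(Mul(Function('u')(2), Function('K')(5)), Function('f')(Mul(Function('N')(-2), -4))) = Add(Mul(2, 5), 1) = Add(10, 1) = 11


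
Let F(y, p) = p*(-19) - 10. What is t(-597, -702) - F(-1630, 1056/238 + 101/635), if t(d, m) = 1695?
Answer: 135437006/75565 ≈ 1792.3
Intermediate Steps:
F(y, p) = -10 - 19*p (F(y, p) = -19*p - 10 = -10 - 19*p)
t(-597, -702) - F(-1630, 1056/238 + 101/635) = 1695 - (-10 - 19*(1056/238 + 101/635)) = 1695 - (-10 - 19*(1056*(1/238) + 101*(1/635))) = 1695 - (-10 - 19*(528/119 + 101/635)) = 1695 - (-10 - 19*347299/75565) = 1695 - (-10 - 6598681/75565) = 1695 - 1*(-7354331/75565) = 1695 + 7354331/75565 = 135437006/75565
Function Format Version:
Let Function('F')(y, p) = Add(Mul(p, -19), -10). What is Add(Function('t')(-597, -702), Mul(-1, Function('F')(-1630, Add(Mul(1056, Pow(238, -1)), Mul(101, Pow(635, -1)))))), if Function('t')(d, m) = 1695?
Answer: Rational(135437006, 75565) ≈ 1792.3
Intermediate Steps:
Function('F')(y, p) = Add(-10, Mul(-19, p)) (Function('F')(y, p) = Add(Mul(-19, p), -10) = Add(-10, Mul(-19, p)))
Add(Function('t')(-597, -702), Mul(-1, Function('F')(-1630, Add(Mul(1056, Pow(238, -1)), Mul(101, Pow(635, -1)))))) = Add(1695, Mul(-1, Add(-10, Mul(-19, Add(Mul(1056, Pow(238, -1)), Mul(101, Pow(635, -1))))))) = Add(1695, Mul(-1, Add(-10, Mul(-19, Add(Mul(1056, Rational(1, 238)), Mul(101, Rational(1, 635))))))) = Add(1695, Mul(-1, Add(-10, Mul(-19, Add(Rational(528, 119), Rational(101, 635)))))) = Add(1695, Mul(-1, Add(-10, Mul(-19, Rational(347299, 75565))))) = Add(1695, Mul(-1, Add(-10, Rational(-6598681, 75565)))) = Add(1695, Mul(-1, Rational(-7354331, 75565))) = Add(1695, Rational(7354331, 75565)) = Rational(135437006, 75565)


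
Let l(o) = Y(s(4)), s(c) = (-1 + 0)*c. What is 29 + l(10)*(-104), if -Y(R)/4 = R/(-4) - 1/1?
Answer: 29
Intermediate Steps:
s(c) = -c
Y(R) = 4 + R (Y(R) = -4*(R/(-4) - 1/1) = -4*(R*(-1/4) - 1*1) = -4*(-R/4 - 1) = -4*(-1 - R/4) = 4 + R)
l(o) = 0 (l(o) = 4 - 1*4 = 4 - 4 = 0)
29 + l(10)*(-104) = 29 + 0*(-104) = 29 + 0 = 29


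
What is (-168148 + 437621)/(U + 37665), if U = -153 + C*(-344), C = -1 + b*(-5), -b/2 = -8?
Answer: 269473/65376 ≈ 4.1219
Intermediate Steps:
b = 16 (b = -2*(-8) = 16)
C = -81 (C = -1 + 16*(-5) = -1 - 80 = -81)
U = 27711 (U = -153 - 81*(-344) = -153 + 27864 = 27711)
(-168148 + 437621)/(U + 37665) = (-168148 + 437621)/(27711 + 37665) = 269473/65376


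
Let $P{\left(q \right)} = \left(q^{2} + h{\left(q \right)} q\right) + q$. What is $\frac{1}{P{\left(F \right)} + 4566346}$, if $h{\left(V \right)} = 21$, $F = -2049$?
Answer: $\frac{1}{8719669} \approx 1.1468 \cdot 10^{-7}$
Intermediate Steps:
$P{\left(q \right)} = q^{2} + 22 q$ ($P{\left(q \right)} = \left(q^{2} + 21 q\right) + q = q^{2} + 22 q$)
$\frac{1}{P{\left(F \right)} + 4566346} = \frac{1}{- 2049 \left(22 - 2049\right) + 4566346} = \frac{1}{\left(-2049\right) \left(-2027\right) + 4566346} = \frac{1}{4153323 + 4566346} = \frac{1}{8719669}$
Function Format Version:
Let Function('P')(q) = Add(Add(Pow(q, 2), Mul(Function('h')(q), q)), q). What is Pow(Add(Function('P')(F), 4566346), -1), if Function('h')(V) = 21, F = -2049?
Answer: Rational(1, 8719669) ≈ 1.1468e-7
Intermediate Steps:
Function('P')(q) = Add(Pow(q, 2), Mul(22, q)) (Function('P')(q) = Add(Add(Pow(q, 2), Mul(21, q)), q) = Add(Pow(q, 2), Mul(22, q)))
Pow(Add(Function('P')(F), 4566346), -1) = Pow(Add(Mul(-2049, Add(22, -2049)), 4566346), -1) = Pow(Add(Mul(-2049, -2027), 4566346), -1) = Pow(Add(4153323, 4566346), -1) = Pow(8719669, -1) = Rational(1, 8719669)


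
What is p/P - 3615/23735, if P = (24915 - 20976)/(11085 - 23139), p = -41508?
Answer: 7838610369/61711 ≈ 1.2702e+5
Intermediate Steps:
P = -1313/4018 (P = 3939/(-12054) = 3939*(-1/12054) = -1313/4018 ≈ -0.32678)
p/P - 3615/23735 = -41508/(-1313/4018) - 3615/23735 = -41508*(-4018/1313) - 3615*1/23735 = 166779144/1313 - 723/4747 = 7838610369/61711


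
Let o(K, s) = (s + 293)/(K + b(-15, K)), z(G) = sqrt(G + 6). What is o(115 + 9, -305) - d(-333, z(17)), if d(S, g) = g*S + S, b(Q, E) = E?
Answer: 20643/62 + 333*sqrt(23) ≈ 1930.0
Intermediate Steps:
z(G) = sqrt(6 + G)
d(S, g) = S + S*g (d(S, g) = S*g + S = S + S*g)
o(K, s) = (293 + s)/(2*K) (o(K, s) = (s + 293)/(K + K) = (293 + s)/((2*K)) = (293 + s)*(1/(2*K)) = (293 + s)/(2*K))
o(115 + 9, -305) - d(-333, z(17)) = (293 - 305)/(2*(115 + 9)) - (-333)*(1 + sqrt(6 + 17)) = (1/2)*(-12)/124 - (-333)*(1 + sqrt(23)) = (1/2)*(1/124)*(-12) - (-333 - 333*sqrt(23)) = -3/62 + (333 + 333*sqrt(23)) = 20643/62 + 333*sqrt(23)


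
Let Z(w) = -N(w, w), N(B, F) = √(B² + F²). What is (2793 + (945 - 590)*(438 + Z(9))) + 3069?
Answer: 161352 - 3195*√2 ≈ 1.5683e+5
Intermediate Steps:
Z(w) = -√2*√(w²) (Z(w) = -√(w² + w²) = -√(2*w²) = -√2*√(w²))
(2793 + (945 - 590)*(438 + Z(9))) + 3069 = (2793 + (945 - 590)*(438 - √2*√(9²))) + 3069 = (2793 + 355*(438 - √2*√81)) + 3069 = (2793 + 355*(438 - 1*√2*9)) + 3069 = (2793 + 355*(438 - 9*√2)) + 3069 = (2793 + (155490 - 3195*√2)) + 3069 = (158283 - 3195*√2) + 3069 = 161352 - 3195*√2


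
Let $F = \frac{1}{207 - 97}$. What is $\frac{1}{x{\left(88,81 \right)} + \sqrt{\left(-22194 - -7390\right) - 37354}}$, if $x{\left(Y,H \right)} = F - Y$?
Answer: $- \frac{1064690}{724794841} - \frac{12100 i \sqrt{52158}}{724794841} \approx -0.001469 - 0.0038127 i$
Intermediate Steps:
$F = \frac{1}{110} \approx 0.0090909$
$x{\left(Y,H \right)} = \frac{1}{110} - Y$
$\frac{1}{x{\left(88,81 \right)} + \sqrt{\left(-22194 - -7390\right) - 37354}} = \frac{1}{\left(\frac{1}{110} - 88\right) + \sqrt{\left(-22194 - -7390\right) - 37354}} = \frac{1}{\left(\frac{1}{110} - 88\right) + \sqrt{\left(-22194 + 7390\right) - 37354}} = \frac{1}{- \frac{9679}{110} + \sqrt{-14804 - 37354}} = \frac{1}{- \frac{9679}{110} + \sqrt{-52158}} = \frac{1}{- \frac{9679}{110} + i \sqrt{52158}}$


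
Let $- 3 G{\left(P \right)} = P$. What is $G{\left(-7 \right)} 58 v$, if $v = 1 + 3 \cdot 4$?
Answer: $\frac{5278}{3} \approx 1759.3$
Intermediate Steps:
$G{\left(P \right)} = - \frac{P}{3}$
$v = 13$ ($v = 1 + 12 = 13$)
$G{\left(-7 \right)} 58 v = \left(- \frac{1}{3}\right) \left(-7\right) 58 \cdot 13 = \frac{7}{3} \cdot 58 \cdot 13 = \frac{406}{3} \cdot 13 = \frac{5278}{3}$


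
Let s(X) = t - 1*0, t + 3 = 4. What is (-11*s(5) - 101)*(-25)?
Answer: 2800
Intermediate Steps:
t = 1 (t = -3 + 4 = 1)
s(X) = 1 (s(X) = 1 - 1*0 = 1 + 0 = 1)
(-11*s(5) - 101)*(-25) = (-11*1 - 101)*(-25) = (-11 - 101)*(-25) = -112*(-25) = 2800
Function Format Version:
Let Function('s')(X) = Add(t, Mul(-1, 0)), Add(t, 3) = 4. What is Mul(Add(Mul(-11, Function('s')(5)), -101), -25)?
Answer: 2800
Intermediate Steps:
t = 1 (t = Add(-3, 4) = 1)
Function('s')(X) = 1 (Function('s')(X) = Add(1, Mul(-1, 0)) = Add(1, 0) = 1)
Mul(Add(Mul(-11, Function('s')(5)), -101), -25) = Mul(Add(Mul(-11, 1), -101), -25) = Mul(Add(-11, -101), -25) = Mul(-112, -25) = 2800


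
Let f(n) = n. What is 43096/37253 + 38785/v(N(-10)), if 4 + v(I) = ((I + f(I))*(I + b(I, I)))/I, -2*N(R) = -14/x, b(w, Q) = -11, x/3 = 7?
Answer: -4331297519/2831228 ≈ -1529.8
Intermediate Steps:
x = 21 (x = 3*7 = 21)
N(R) = 1/3 (N(R) = -(-7)/21 = -1/2*(-2/3) = 1/3)
v(I) = -26 + 2*I (v(I) = -4 + ((I + I)*(I - 11))/I = -4 + ((2*I)*(-11 + I))/I = -4 + (2*I*(-11 + I))/I = -4 + (-22 + 2*I) = -26 + 2*I)
43096/37253 + 38785/v(N(-10)) = 43096/37253 + 38785/(-26 + 2*(1/3)) = 43096*(1/37253) + 38785/(-26 + 2/3) = 43096/37253 + 38785/(-76/3) = 43096/37253 + 38785*(-3/76) = 43096/37253 - 116355/76 = -4331297519/2831228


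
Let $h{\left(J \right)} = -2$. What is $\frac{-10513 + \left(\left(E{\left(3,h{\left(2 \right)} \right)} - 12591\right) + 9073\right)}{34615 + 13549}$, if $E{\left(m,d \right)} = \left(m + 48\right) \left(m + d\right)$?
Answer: $- \frac{3495}{12041} \approx -0.29026$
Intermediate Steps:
$E{\left(m,d \right)} = \left(48 + m\right) \left(d + m\right)$
$\frac{-10513 + \left(\left(E{\left(3,h{\left(2 \right)} \right)} - 12591\right) + 9073\right)}{34615 + 13549} = \frac{-10513 + \left(\left(\left(3^{2} + 48 \left(-2\right) + 48 \cdot 3 - 6\right) - 12591\right) + 9073\right)}{34615 + 13549} = \frac{-10513 + \left(\left(\left(9 - 96 + 144 - 6\right) - 12591\right) + 9073\right)}{48164} = \left(-10513 + \left(\left(51 - 12591\right) + 9073\right)\right) \frac{1}{48164} = \left(-10513 + \left(-12540 + 9073\right)\right) \frac{1}{48164} = \left(-10513 - 3467\right) \frac{1}{48164} = \left(-13980\right) \frac{1}{48164} = - \frac{3495}{12041}$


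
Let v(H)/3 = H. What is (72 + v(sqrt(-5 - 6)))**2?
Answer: 5085 + 432*I*sqrt(11) ≈ 5085.0 + 1432.8*I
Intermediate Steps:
v(H) = 3*H
(72 + v(sqrt(-5 - 6)))**2 = (72 + 3*sqrt(-5 - 6))**2 = (72 + 3*sqrt(-11))**2 = (72 + 3*(I*sqrt(11)))**2 = (72 + 3*I*sqrt(11))**2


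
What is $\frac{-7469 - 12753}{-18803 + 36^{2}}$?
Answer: $\frac{20222}{17507} \approx 1.1551$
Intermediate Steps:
$\frac{-7469 - 12753}{-18803 + 36^{2}} = - \frac{20222}{-18803 + 1296} = - \frac{20222}{-17507} = \left(-20222\right) \left(- \frac{1}{17507}\right) = \frac{20222}{17507}$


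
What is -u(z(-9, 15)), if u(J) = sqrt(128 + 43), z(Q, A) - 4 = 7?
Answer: -3*sqrt(19) ≈ -13.077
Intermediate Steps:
z(Q, A) = 11 (z(Q, A) = 4 + 7 = 11)
u(J) = 3*sqrt(19) (u(J) = sqrt(171) = 3*sqrt(19))
-u(z(-9, 15)) = -3*sqrt(19)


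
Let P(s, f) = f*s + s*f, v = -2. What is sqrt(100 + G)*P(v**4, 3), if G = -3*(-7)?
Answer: 1056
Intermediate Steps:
G = 21
P(s, f) = 2*f*s (P(s, f) = f*s + f*s = 2*f*s)
sqrt(100 + G)*P(v**4, 3) = sqrt(100 + 21)*(2*3*(-2)**4) = sqrt(121)*(2*3*16) = 11*96 = 1056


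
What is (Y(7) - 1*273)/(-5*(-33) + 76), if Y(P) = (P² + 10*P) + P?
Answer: -147/241 ≈ -0.60996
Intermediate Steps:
Y(P) = P² + 11*P
(Y(7) - 1*273)/(-5*(-33) + 76) = (7*(11 + 7) - 1*273)/(-5*(-33) + 76) = (7*18 - 273)/(165 + 76) = (126 - 273)/241 = -147*1/241 = -147/241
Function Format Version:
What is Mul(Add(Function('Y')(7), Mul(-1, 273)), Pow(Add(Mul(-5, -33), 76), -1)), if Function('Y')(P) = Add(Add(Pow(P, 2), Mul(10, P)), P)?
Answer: Rational(-147, 241) ≈ -0.60996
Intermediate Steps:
Function('Y')(P) = Add(Pow(P, 2), Mul(11, P))
Mul(Add(Function('Y')(7), Mul(-1, 273)), Pow(Add(Mul(-5, -33), 76), -1)) = Mul(Add(Mul(7, Add(11, 7)), Mul(-1, 273)), Pow(Add(Mul(-5, -33), 76), -1)) = Mul(Add(Mul(7, 18), -273), Pow(Add(165, 76), -1)) = Mul(Add(126, -273), Pow(241, -1)) = Mul(-147, Rational(1, 241)) = Rational(-147, 241)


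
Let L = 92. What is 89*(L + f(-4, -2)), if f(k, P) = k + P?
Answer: 7654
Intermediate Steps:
f(k, P) = P + k
89*(L + f(-4, -2)) = 89*(92 + (-2 - 4)) = 89*(92 - 6) = 89*86 = 7654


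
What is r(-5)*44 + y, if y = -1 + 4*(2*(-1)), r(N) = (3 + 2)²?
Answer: 1091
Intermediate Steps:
r(N) = 25 (r(N) = 5² = 25)
y = -9 (y = -1 + 4*(-2) = -1 - 8 = -9)
r(-5)*44 + y = 25*44 - 9 = 1100 - 9 = 1091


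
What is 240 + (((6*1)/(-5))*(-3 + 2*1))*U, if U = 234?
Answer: 2604/5 ≈ 520.80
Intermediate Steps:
240 + (((6*1)/(-5))*(-3 + 2*1))*U = 240 + (((6*1)/(-5))*(-3 + 2*1))*234 = 240 + ((-⅕*6)*(-3 + 2))*234 = 240 - 6/5*(-1)*234 = 240 + (6/5)*234 = 240 + 1404/5 = 2604/5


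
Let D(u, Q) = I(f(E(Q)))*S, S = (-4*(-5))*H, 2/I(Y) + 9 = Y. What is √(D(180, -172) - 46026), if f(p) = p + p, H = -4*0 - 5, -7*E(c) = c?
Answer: I*√3634652386/281 ≈ 214.55*I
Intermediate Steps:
E(c) = -c/7
H = -5 (H = 0 - 5 = -5)
f(p) = 2*p
I(Y) = 2/(-9 + Y)
S = -100 (S = -4*(-5)*(-5) = 20*(-5) = -100)
D(u, Q) = -200/(-9 - 2*Q/7) (D(u, Q) = (2/(-9 + 2*(-Q/7)))*(-100) = (2/(-9 - 2*Q/7))*(-100) = -200/(-9 - 2*Q/7))
√(D(180, -172) - 46026) = √(1400/(63 + 2*(-172)) - 46026) = √(1400/(63 - 344) - 46026) = √(1400/(-281) - 46026) = √(1400*(-1/281) - 46026) = √(-1400/281 - 46026) = √(-12934706/281) = I*√3634652386/281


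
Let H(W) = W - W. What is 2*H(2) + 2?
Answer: 2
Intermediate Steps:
H(W) = 0
2*H(2) + 2 = 2*0 + 2 = 0 + 2 = 2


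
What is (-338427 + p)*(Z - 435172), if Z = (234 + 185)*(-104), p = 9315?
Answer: 157561711776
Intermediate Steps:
Z = -43576 (Z = 419*(-104) = -43576)
(-338427 + p)*(Z - 435172) = (-338427 + 9315)*(-43576 - 435172) = -329112*(-478748) = 157561711776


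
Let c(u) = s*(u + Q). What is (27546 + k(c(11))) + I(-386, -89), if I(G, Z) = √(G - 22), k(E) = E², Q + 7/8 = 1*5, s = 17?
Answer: 5994193/64 + 2*I*√102 ≈ 93659.0 + 20.199*I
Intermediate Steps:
Q = 33/8 (Q = -7/8 + 1*5 = -7/8 + 5 = 33/8 ≈ 4.1250)
c(u) = 561/8 + 17*u (c(u) = 17*(u + 33/8) = 17*(33/8 + u) = 561/8 + 17*u)
I(G, Z) = √(-22 + G)
(27546 + k(c(11))) + I(-386, -89) = (27546 + (561/8 + 17*11)²) + √(-22 - 386) = (27546 + (561/8 + 187)²) + √(-408) = (27546 + (2057/8)²) + 2*I*√102 = (27546 + 4231249/64) + 2*I*√102 = 5994193/64 + 2*I*√102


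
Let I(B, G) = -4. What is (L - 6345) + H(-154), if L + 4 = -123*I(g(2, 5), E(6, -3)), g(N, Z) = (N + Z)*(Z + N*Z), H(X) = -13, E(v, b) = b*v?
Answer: -5870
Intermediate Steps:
L = 488 (L = -4 - 123*(-4) = -4 + 492 = 488)
(L - 6345) + H(-154) = (488 - 6345) - 13 = -5857 - 13 = -5870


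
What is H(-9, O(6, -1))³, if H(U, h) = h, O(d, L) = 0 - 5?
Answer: -125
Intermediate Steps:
O(d, L) = -5
H(-9, O(6, -1))³ = (-5)³ = -125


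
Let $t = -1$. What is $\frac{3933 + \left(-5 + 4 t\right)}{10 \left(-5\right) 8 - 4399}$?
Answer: $- \frac{3924}{4799} \approx -0.81767$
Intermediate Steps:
$\frac{3933 + \left(-5 + 4 t\right)}{10 \left(-5\right) 8 - 4399} = \frac{3933 + \left(-5 + 4 \left(-1\right)\right)}{10 \left(-5\right) 8 - 4399} = \frac{3933 - 9}{\left(-50\right) 8 - 4399} = \frac{3933 - 9}{-400 - 4399} = \frac{3924}{-4799} = 3924 \left(- \frac{1}{4799}\right) = - \frac{3924}{4799}$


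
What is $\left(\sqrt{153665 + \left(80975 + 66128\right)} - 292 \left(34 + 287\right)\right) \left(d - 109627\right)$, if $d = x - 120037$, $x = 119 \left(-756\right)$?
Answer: $29959371696 - 1278512 \sqrt{18798} \approx 2.9784 \cdot 10^{10}$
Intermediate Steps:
$x = -89964$
$d = -210001$ ($d = -89964 - 120037 = -210001$)
$\left(\sqrt{153665 + \left(80975 + 66128\right)} - 292 \left(34 + 287\right)\right) \left(d - 109627\right) = \left(\sqrt{153665 + \left(80975 + 66128\right)} - 292 \left(34 + 287\right)\right) \left(-210001 - 109627\right) = \left(\sqrt{153665 + 147103} - 93732\right) \left(-319628\right) = \left(\sqrt{300768} - 93732\right) \left(-319628\right) = \left(4 \sqrt{18798} - 93732\right) \left(-319628\right) = \left(-93732 + 4 \sqrt{18798}\right) \left(-319628\right) = 29959371696 - 1278512 \sqrt{18798}$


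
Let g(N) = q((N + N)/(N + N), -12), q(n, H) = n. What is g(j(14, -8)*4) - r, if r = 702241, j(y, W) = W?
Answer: -702240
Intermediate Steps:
g(N) = 1 (g(N) = (N + N)/(N + N) = (2*N)/((2*N)) = (2*N)*(1/(2*N)) = 1)
g(j(14, -8)*4) - r = 1 - 1*702241 = 1 - 702241 = -702240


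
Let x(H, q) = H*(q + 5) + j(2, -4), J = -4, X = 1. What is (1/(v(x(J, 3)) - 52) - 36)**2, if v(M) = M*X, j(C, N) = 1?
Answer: 8934121/6889 ≈ 1296.9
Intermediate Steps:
x(H, q) = 1 + H*(5 + q) (x(H, q) = H*(q + 5) + 1 = H*(5 + q) + 1 = 1 + H*(5 + q))
v(M) = M (v(M) = M*1 = M)
(1/(v(x(J, 3)) - 52) - 36)**2 = (1/((1 + 5*(-4) - 4*3) - 52) - 36)**2 = (1/((1 - 20 - 12) - 52) - 36)**2 = (1/(-31 - 52) - 36)**2 = (1/(-83) - 36)**2 = (-1/83 - 36)**2 = (-2989/83)**2 = 8934121/6889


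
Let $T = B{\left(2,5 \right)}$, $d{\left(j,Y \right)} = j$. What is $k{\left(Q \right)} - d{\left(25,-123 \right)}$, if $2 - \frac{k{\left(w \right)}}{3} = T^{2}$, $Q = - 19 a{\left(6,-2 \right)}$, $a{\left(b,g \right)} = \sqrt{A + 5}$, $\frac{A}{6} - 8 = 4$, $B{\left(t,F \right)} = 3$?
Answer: $-46$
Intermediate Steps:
$A = 72$ ($A = 48 + 6 \cdot 4 = 48 + 24 = 72$)
$a{\left(b,g \right)} = \sqrt{77}$ ($a{\left(b,g \right)} = \sqrt{72 + 5} = \sqrt{77}$)
$T = 3$
$Q = - 19 \sqrt{77} \approx -166.72$
$k{\left(w \right)} = -21$ ($k{\left(w \right)} = 6 - 3 \cdot 3^{2} = 6 - 27 = -21$)
$k{\left(Q \right)} - d{\left(25,-123 \right)} = -21 - 25 = -46$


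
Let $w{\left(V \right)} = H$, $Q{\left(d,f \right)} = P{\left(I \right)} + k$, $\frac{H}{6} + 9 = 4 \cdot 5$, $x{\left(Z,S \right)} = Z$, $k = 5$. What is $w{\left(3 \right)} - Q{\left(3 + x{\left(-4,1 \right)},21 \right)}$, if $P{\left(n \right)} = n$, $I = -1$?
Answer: $62$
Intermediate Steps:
$H = 66$ ($H = -54 + 6 \cdot 4 \cdot 5 = -54 + 6 \cdot 20 = -54 + 120 = 66$)
$Q{\left(d,f \right)} = 4$ ($Q{\left(d,f \right)} = -1 + 5 = 4$)
$w{\left(V \right)} = 66$
$w{\left(3 \right)} - Q{\left(3 + x{\left(-4,1 \right)},21 \right)} = 66 - 4 = 62$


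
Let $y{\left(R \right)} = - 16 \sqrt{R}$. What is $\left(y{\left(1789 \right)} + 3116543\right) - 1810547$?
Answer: $1305996 - 16 \sqrt{1789} \approx 1.3053 \cdot 10^{6}$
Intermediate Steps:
$\left(y{\left(1789 \right)} + 3116543\right) - 1810547 = \left(- 16 \sqrt{1789} + 3116543\right) - 1810547 = \left(3116543 - 16 \sqrt{1789}\right) - 1810547 = 1305996 - 16 \sqrt{1789}$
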